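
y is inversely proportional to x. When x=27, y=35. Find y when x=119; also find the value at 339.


Inverse proportion: x × y = constant
k = 27 × 35 = 945
At x=119: k/119 = 7.94
At x=339: k/339 = 2.79
= 7.94 and 2.79

7.94 and 2.79


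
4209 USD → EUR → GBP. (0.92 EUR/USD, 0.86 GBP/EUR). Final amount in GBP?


Step 1: 4209 USD × 0.92 = 3872.28 EUR
Step 2: 3872.28 EUR × 0.86 = 3330.16 GBP
Implied rate USD→GBP = 0.92 × 0.86 = 0.7912
= 3330.16 GBP

3330.16 GBP


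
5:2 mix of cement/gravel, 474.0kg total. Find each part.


Total parts = 5 + 2 = 7
cement: 474.0 × 5/7 = 338.6kg
gravel: 474.0 × 2/7 = 135.4kg
= 338.6kg and 135.4kg

338.6kg and 135.4kg


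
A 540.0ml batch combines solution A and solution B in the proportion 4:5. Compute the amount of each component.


Total parts = 4 + 5 = 9
solution A: 540.0 × 4/9 = 240.0ml
solution B: 540.0 × 5/9 = 300.0ml
= 240.0ml and 300.0ml

240.0ml and 300.0ml


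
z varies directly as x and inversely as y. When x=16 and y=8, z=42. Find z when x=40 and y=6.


z = k·x/y
Solve for k using the known point: k = z·y/x = 42×8/16 = 336/16 = 21.0000
Now evaluate at x=40, y=6:
z = k × 40 / 6 = (336 × 40) / (16 × 6) = 13440/96
= 140.0000

140.0000


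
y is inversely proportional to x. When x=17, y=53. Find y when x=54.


Inverse proportion: x × y = constant
k = 17 × 53 = 901
y₂ = k / 54 = 901 / 54
= 16.69

16.69


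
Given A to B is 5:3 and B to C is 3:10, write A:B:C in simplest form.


Match B: multiply A:B by 3 → 15:9
Multiply B:C by 3 → 9:30
Combined: 15:9:30
GCD = 3
= 5:3:10

5:3:10


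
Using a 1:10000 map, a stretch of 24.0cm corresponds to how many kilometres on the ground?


Real distance = map distance × scale
= 24.0cm × 10000
= 240000 cm = 2400.0 m
= 2.400 km

2.400 km


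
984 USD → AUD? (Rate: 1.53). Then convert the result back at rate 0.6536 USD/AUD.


Amount × rate = 984 × 1.53 = 1505.52 AUD
Round-trip: 1505.52 × 0.6536 = 984.01 USD
= 1505.52 AUD, then 984.01 USD

1505.52 AUD, then 984.01 USD


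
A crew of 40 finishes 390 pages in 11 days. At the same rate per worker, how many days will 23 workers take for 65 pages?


Days ∝ work / workers, so d₂ = d₁ × (m₁/m₂) × (w₂/w₁)
Workers factor (inverse): 40/23 ≈ 1.7391
Work factor (direct): 65/390 ≈ 0.1667
d₂ = 11 × 40/23 × 65/390 = (11 × 40 × 65) / (23 × 390) = 28600/8970
≈ 3.19 days

3.19 days


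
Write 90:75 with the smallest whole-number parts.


GCD(90, 75) = 15
90/15 : 75/15
= 6:5

6:5


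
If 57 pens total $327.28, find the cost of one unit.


Unit rate = total / quantity
= 327.28 / 57
= $5.74 per unit

$5.74 per unit


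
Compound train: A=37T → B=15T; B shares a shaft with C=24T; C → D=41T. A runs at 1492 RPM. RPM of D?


Stage 1: RPM_B = RPM_A × t_A/t_B = 1492 × 37/15 = 55204/15 ≈ 3680.27
B and C share a shaft → RPM_C = RPM_B
Stage 2: RPM_D = RPM_C × t_C/t_D = RPM_A × (t_A×t_C)/(t_B×t_D)
Overall ratio = (37×24)/(15×41) = 888/615
RPM_D = 1492 × 888/615 = 1324896/615
≈ 2154.30 RPM

2154.30 RPM


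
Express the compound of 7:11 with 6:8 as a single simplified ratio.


Compound ratio = (7×6) : (11×8)
= 42:88
GCD = 2
= 21:44

21:44


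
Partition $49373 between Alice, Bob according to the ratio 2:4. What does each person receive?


Total parts = 2 + 4 = 6
Alice: 49373 × 2/6 = 16457.67
Bob: 49373 × 4/6 = 32915.33
= Alice: $16457.67, Bob: $32915.33

Alice: $16457.67, Bob: $32915.33


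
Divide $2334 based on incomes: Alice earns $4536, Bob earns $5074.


Total income = 4536 + 5074 = $9610
Alice: $2334 × 4536/9610 = $1101.67
Bob: $2334 × 5074/9610 = $1232.33
= Alice: $1101.67, Bob: $1232.33

Alice: $1101.67, Bob: $1232.33


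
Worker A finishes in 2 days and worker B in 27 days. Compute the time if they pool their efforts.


Rate of A = 1/2 per day
Rate of B = 1/27 per day
Combined rate = 1/2 + 1/27 = 29/54 ≈ 0.5370 per day
Days = 1 / combined rate = 54/29
≈ 1.86 days

1.86 days


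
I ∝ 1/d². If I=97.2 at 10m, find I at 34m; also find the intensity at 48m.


I₁d₁² = I₂d₂²
I at 34m = 97.2 × (10/34)² = 97.2 × 100/1156 = 9720/1156 ≈ 8.4083
I at 48m = 97.2 × (10/48)² = 97.2 × 100/2304 = 9720/2304 ≈ 4.2188
= 8.4083 and 4.2188

8.4083 and 4.2188


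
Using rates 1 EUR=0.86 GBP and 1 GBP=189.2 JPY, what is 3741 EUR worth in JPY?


Step 1: 3741 EUR × 0.86 = 3217.26 GBP
Step 2: 3217.26 GBP × 189.2 = 608705.59 JPY
Implied rate EUR→JPY = 0.86 × 189.2 = 162.7120
= 608705.59 JPY

608705.59 JPY


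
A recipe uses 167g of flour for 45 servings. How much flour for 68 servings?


Direct proportion: y/x = constant
k = 167/45 ≈ 3.7111
y₂ = k × 68 = 167 × 68 / 45 = 11356/45
≈ 252.36

252.36


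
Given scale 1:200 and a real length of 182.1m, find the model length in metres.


Model size = real / scale
= 182.1 / 200
= 0.9105 m

0.9105 m


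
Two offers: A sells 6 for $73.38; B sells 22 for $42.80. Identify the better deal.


Deal A: $73.38/6 = $12.2300/unit
Deal B: $42.80/22 = $1.9455/unit
B is cheaper per unit
= Deal B

Deal B


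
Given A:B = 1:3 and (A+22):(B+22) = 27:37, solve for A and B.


Let A = 1k, B = 3k.
(1k + 22) / (3k + 22) = 27/37
Cross-multiply: 37(1k + 22) = 27(3k + 22)
37k + 814 = 81k + 594
37k - 81k = 594 - 814
-44k = -220
k = -220/-44 = 5
A = 1×5 = 5, B = 3×5 = 15
= A = 5, B = 15

A = 5, B = 15


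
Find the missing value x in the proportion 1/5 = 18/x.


Cross multiply: 1 × x = 5 × 18
1x = 90
x = 90 / 1
= 90.00

90.00


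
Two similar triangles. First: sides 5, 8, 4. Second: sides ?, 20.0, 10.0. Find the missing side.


Scale factor = 20.0/8 = 2.5
Missing side = 5 × 2.5
= 12.5

12.5


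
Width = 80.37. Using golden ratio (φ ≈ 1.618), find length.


φ = (1 + √5) / 2 ≈ 1.618
Length = width × φ = 80.37 × 1.618 = 130.03866
≈ 130.04

130.04


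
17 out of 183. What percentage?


Percentage = (part / whole) × 100
= (17 / 183) × 100
≈ 9.29%

9.29%


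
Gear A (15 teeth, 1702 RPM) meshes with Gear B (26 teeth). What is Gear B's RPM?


Gear ratio = 15:26 = 15:26
RPM_B = RPM_A × (teeth_A / teeth_B)
= 1702 × (15/26)
= 981.9 RPM

981.9 RPM


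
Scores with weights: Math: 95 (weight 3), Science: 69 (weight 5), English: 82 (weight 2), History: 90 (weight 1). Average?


Numerator = 95×3 + 69×5 + 82×2 + 90×1
= 285 + 345 + 164 + 90
= 884
Total weight = 11
Weighted avg = 884/11
= 80.36

80.36


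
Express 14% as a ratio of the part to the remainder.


14% means 14 parts out of 100; remainder = 86
Part : remainder = 14:86
GCD = 2
= 7:43

7:43


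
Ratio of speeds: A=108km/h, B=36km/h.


Ratio = 108:36
GCD = 36
Simplified = 3:1
Time ratio (same distance) = 1:3
Speed ratio = 3:1

3:1


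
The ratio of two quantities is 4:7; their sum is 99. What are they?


Let A = 4k, B = 7k.
4k + 7k = 99
11k = 99 → k = 99/11 = 9
A = 4×9 = 36, B = 7×9 = 63
= A = 36, B = 63

A = 36, B = 63


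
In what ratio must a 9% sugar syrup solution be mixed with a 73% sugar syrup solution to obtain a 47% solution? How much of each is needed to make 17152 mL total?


Let x parts of 9% mix with y parts of 73%.
9x + 73y = 47(x + y)
9x + 73y = 47x + 47y
x(9 - 47) = y(47 - 73)
x/y = (73 - 47)/(47 - 9) = 26/38
Simplify: 13:19
Total parts = 32; one part = 17152/32 = 536.00 mL
9% solution: 13×536.00 = 6968.00 mL
73% solution: 19×536.00 = 10184.00 mL
= ratio 13:19; 6968.00 mL and 10184.00 mL

ratio 13:19; 6968.00 mL and 10184.00 mL


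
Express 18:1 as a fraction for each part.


Total parts = 18 + 1 = 19
First part: 18/19 = 18/19
Second part: 1/19 = 1/19
= 18/19 and 1/19

18/19 and 1/19


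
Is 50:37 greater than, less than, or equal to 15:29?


50/37 = 1.3514
15/29 = 0.5172
1.3514 > 0.5172, so 50:37 is greater
= greater than

greater than


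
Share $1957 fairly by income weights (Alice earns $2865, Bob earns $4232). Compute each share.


Total income = 2865 + 4232 = $7097
Alice: $1957 × 2865/7097 = $790.02
Bob: $1957 × 4232/7097 = $1166.98
= Alice: $790.02, Bob: $1166.98

Alice: $790.02, Bob: $1166.98


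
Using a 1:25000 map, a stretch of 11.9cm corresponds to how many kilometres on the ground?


Real distance = map distance × scale
= 11.9cm × 25000
= 297500 cm = 2975.0 m
= 2.975 km

2.975 km


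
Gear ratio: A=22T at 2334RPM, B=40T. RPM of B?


Gear ratio = 22:40 = 11:20
RPM_B = RPM_A × (teeth_A / teeth_B)
= 2334 × (22/40)
= 1283.7 RPM

1283.7 RPM


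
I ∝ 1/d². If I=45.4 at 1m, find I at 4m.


I₁d₁² = I₂d₂²
I₂ = I₁ × (d₁/d₂)²
= 45.4 × (1/4)²
= 45.4 × 1/16
= 45.4/16
= 2.8375

2.8375


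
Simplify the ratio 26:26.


GCD(26, 26) = 26
26/26 : 26/26
= 1:1

1:1


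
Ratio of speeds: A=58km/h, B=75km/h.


Ratio = 58:75
GCD = 1
Simplified = 58:75
Time ratio (same distance) = 75:58
Speed ratio = 58:75

58:75


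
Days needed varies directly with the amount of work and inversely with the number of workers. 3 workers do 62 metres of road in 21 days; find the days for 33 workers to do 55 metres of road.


Days ∝ work / workers, so d₂ = d₁ × (m₁/m₂) × (w₂/w₁)
Workers factor (inverse): 3/33 ≈ 0.0909
Work factor (direct): 55/62 ≈ 0.8871
d₂ = 21 × 3/33 × 55/62 = (21 × 3 × 55) / (33 × 62) = 3465/2046
≈ 1.69 days

1.69 days


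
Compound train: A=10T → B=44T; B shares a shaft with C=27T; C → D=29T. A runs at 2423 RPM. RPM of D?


Stage 1: RPM_B = RPM_A × t_A/t_B = 2423 × 10/44 = 24230/44 ≈ 550.68
B and C share a shaft → RPM_C = RPM_B
Stage 2: RPM_D = RPM_C × t_C/t_D = RPM_A × (t_A×t_C)/(t_B×t_D)
Overall ratio = (10×27)/(44×29) = 270/1276
RPM_D = 2423 × 270/1276 = 654210/1276
≈ 512.70 RPM

512.70 RPM


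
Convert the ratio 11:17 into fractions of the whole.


Total parts = 11 + 17 = 28
First part: 11/28 = 11/28
Second part: 17/28 = 17/28
= 11/28 and 17/28

11/28 and 17/28


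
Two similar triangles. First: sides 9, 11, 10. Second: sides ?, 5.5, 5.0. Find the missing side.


Scale factor = 5.5/11 = 0.5
Missing side = 9 × 0.5
= 4.5

4.5


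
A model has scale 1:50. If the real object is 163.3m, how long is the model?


Model size = real / scale
= 163.3 / 50
= 3.2660 m

3.2660 m


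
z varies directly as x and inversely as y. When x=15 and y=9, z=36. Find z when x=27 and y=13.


z = k·x/y
Solve for k using the known point: k = z·y/x = 36×9/15 = 324/15 = 21.6000
Now evaluate at x=27, y=13:
z = k × 27 / 13 = (324 × 27) / (15 × 13) = 8748/195
≈ 44.8615

44.8615


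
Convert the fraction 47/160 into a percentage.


Percentage = (part / whole) × 100
= (47 / 160) × 100
≈ 29.38%

29.38%


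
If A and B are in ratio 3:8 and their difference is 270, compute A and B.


Let A = 3k, B = 8k.
8k - 3k = 270
5k = 270 → k = 270/5 = 54
A = 3×54 = 162, B = 8×54 = 432
= A = 162, B = 432

A = 162, B = 432


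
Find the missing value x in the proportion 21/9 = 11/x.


Cross multiply: 21 × x = 9 × 11
21x = 99
x = 99 / 21
= 4.71

4.71


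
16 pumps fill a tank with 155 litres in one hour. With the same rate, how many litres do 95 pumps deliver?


Direct proportion: y/x = constant
k = 155/16 = 9.6875
y₂ = k × 95 = 155 × 95 / 16 = 14725/16
≈ 920.31

920.31


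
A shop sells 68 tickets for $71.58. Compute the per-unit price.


Unit rate = total / quantity
= 71.58 / 68
= $1.05 per unit

$1.05 per unit


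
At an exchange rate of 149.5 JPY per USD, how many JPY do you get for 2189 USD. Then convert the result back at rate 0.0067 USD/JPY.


Amount × rate = 2189 × 149.5 = 327255.50 JPY
Round-trip: 327255.50 × 0.0067 = 2192.61 USD
= 327255.50 JPY, then 2192.61 USD

327255.50 JPY, then 2192.61 USD


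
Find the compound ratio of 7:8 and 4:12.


Compound ratio = (7×4) : (8×12)
= 28:96
GCD = 4
= 7:24

7:24


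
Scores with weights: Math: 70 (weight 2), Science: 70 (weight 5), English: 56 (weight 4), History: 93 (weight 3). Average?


Numerator = 70×2 + 70×5 + 56×4 + 93×3
= 140 + 350 + 224 + 279
= 993
Total weight = 14
Weighted avg = 993/14
= 70.93

70.93


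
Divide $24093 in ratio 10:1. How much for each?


Total parts = 10 + 1 = 11
Part 1: 24093 × 10/11 = 21902.73
Part 2: 24093 × 1/11 = 2190.27
= Part 1: $21902.73, Part 2: $2190.27

Part 1: $21902.73, Part 2: $2190.27


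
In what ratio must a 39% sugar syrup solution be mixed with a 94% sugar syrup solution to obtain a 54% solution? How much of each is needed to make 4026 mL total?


Let x parts of 39% mix with y parts of 94%.
39x + 94y = 54(x + y)
39x + 94y = 54x + 54y
x(39 - 54) = y(54 - 94)
x/y = (94 - 54)/(54 - 39) = 40/15
Simplify: 8:3
Total parts = 11; one part = 4026/11 = 366.00 mL
39% solution: 8×366.00 = 2928.00 mL
94% solution: 3×366.00 = 1098.00 mL
= ratio 8:3; 2928.00 mL and 1098.00 mL

ratio 8:3; 2928.00 mL and 1098.00 mL


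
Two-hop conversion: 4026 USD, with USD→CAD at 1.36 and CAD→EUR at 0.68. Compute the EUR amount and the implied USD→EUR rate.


Step 1: 4026 USD × 1.36 = 5475.36 CAD
Step 2: 5475.36 CAD × 0.68 = 3723.24 EUR
Implied rate USD→EUR = 1.36 × 0.68 = 0.9248
= 3723.24 EUR; implied rate 0.9248 EUR/USD

3723.24 EUR; implied rate 0.9248 EUR/USD


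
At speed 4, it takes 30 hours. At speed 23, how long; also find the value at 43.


Inverse proportion: x × y = constant
k = 4 × 30 = 120
At x=23: k/23 = 5.22
At x=43: k/43 = 2.79
= 5.22 and 2.79

5.22 and 2.79


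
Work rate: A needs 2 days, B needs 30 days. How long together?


Rate of A = 1/2 per day
Rate of B = 1/30 per day
Combined rate = 1/2 + 1/30 = 32/60 ≈ 0.5333 per day
Days = 1 / combined rate = 60/32
≈ 1.88 days

1.88 days


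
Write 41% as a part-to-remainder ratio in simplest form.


41% means 41 parts out of 100; remainder = 59
Part : remainder = 41:59
GCD = 1
= 41:59

41:59


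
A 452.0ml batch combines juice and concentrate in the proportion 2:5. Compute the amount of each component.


Total parts = 2 + 5 = 7
juice: 452.0 × 2/7 = 129.1ml
concentrate: 452.0 × 5/7 = 322.9ml
= 129.1ml and 322.9ml

129.1ml and 322.9ml


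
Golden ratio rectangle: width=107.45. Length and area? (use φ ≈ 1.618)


φ = (1 + √5) / 2 ≈ 1.618
Length = width × φ = 107.45 × 1.618 = 173.8541
≈ 173.85
Area = width × length = 107.45 × 173.8541 = 18680.623045 ≈ 18680.62
= Length: 173.85, Area: 18680.62

Length: 173.85, Area: 18680.62


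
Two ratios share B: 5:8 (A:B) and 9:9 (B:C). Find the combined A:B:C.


Match B: multiply A:B by 9 → 45:72
Multiply B:C by 8 → 72:72
Combined: 45:72:72
GCD = 9
= 5:8:8

5:8:8


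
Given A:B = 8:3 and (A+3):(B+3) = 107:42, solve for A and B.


Let A = 8k, B = 3k.
(8k + 3) / (3k + 3) = 107/42
Cross-multiply: 42(8k + 3) = 107(3k + 3)
336k + 126 = 321k + 321
336k - 321k = 321 - 126
15k = 195
k = 195/15 = 13
A = 8×13 = 104, B = 3×13 = 39
= A = 104, B = 39

A = 104, B = 39


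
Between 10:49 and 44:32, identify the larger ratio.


10/49 = 0.2041
44/32 = 1.3750
0.2041 < 1.3750, so 10:49 is less
= 44:32

44:32


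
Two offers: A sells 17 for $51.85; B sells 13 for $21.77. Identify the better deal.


Deal A: $51.85/17 = $3.0500/unit
Deal B: $21.77/13 = $1.6746/unit
B is cheaper per unit
= Deal B

Deal B


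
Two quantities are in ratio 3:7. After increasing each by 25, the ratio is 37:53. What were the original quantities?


Let A = 3k, B = 7k.
(3k + 25) / (7k + 25) = 37/53
Cross-multiply: 53(3k + 25) = 37(7k + 25)
159k + 1325 = 259k + 925
159k - 259k = 925 - 1325
-100k = -400
k = -400/-100 = 4
A = 3×4 = 12, B = 7×4 = 28
= A = 12, B = 28

A = 12, B = 28


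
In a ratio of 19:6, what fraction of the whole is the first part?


Total parts = 19 + 6 = 25
First part: 19/25 = 19/25
= 19/25

19/25


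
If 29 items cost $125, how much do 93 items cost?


Direct proportion: y/x = constant
k = 125/29 ≈ 4.3103
y₂ = k × 93 = 125 × 93 / 29 = 11625/29
≈ 400.86

400.86


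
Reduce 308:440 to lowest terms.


GCD(308, 440) = 44
308/44 : 440/44
= 7:10

7:10


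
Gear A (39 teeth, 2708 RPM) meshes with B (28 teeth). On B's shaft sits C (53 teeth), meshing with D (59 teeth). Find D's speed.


Stage 1: RPM_B = RPM_A × t_A/t_B = 2708 × 39/28 = 105612/28 ≈ 3771.86
B and C share a shaft → RPM_C = RPM_B
Stage 2: RPM_D = RPM_C × t_C/t_D = RPM_A × (t_A×t_C)/(t_B×t_D)
Overall ratio = (39×53)/(28×59) = 2067/1652
RPM_D = 2708 × 2067/1652 = 5597436/1652
≈ 3388.28 RPM

3388.28 RPM


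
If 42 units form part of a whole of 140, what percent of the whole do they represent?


Percentage = (part / whole) × 100
= (42 / 140) × 100
= 30.00%

30.00%


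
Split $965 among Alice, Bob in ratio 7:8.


Total parts = 7 + 8 = 15
Alice: 965 × 7/15 = 450.33
Bob: 965 × 8/15 = 514.67
= Alice: $450.33, Bob: $514.67

Alice: $450.33, Bob: $514.67


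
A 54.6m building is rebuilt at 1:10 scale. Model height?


Model size = real / scale
= 54.6 / 10
= 5.4600 m

5.4600 m


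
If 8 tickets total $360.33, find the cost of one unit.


Unit rate = total / quantity
= 360.33 / 8
= $45.04 per unit

$45.04 per unit


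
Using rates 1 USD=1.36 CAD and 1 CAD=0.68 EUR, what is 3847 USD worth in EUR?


Step 1: 3847 USD × 1.36 = 5231.92 CAD
Step 2: 5231.92 CAD × 0.68 = 3557.71 EUR
Implied rate USD→EUR = 1.36 × 0.68 = 0.9248
= 3557.71 EUR

3557.71 EUR


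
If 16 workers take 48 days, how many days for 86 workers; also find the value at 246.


Inverse proportion: x × y = constant
k = 16 × 48 = 768
At x=86: k/86 = 8.93
At x=246: k/246 = 3.12
= 8.93 and 3.12

8.93 and 3.12


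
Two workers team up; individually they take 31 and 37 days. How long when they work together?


Rate of A = 1/31 per day
Rate of B = 1/37 per day
Combined rate = 1/31 + 1/37 = 68/1147 ≈ 0.0593 per day
Days = 1 / combined rate = 1147/68
≈ 16.87 days

16.87 days


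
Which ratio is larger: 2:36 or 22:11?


2/36 = 0.0556
22/11 = 2.0000
0.0556 < 2.0000, so 2:36 is less
= 22:11

22:11


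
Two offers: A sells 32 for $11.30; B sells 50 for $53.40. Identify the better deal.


Deal A: $11.30/32 = $0.3531/unit
Deal B: $53.40/50 = $1.0680/unit
A is cheaper per unit
= Deal A

Deal A


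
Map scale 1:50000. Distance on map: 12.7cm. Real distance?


Real distance = map distance × scale
= 12.7cm × 50000
= 635000 cm = 6350.0 m
= 6.350 km

6.350 km


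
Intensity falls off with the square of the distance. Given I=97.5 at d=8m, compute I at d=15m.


I₁d₁² = I₂d₂²
I₂ = I₁ × (d₁/d₂)²
= 97.5 × (8/15)²
= 97.5 × 64/225
= 6240/225
≈ 27.7333

27.7333


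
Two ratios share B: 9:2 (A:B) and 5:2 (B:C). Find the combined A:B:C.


Match B: multiply A:B by 5 → 45:10
Multiply B:C by 2 → 10:4
Combined: 45:10:4
GCD = 1
= 45:10:4

45:10:4


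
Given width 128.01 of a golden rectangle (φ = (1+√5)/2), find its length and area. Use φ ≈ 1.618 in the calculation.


φ = (1 + √5) / 2 ≈ 1.618
Length = width × φ = 128.01 × 1.618 = 207.12018
≈ 207.12
Area = width × length = 128.01 × 207.12018 = 26513.4542418 ≈ 26513.45
= Length: 207.12, Area: 26513.45

Length: 207.12, Area: 26513.45


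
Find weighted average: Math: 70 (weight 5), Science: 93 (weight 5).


Numerator = 70×5 + 93×5
= 350 + 465
= 815
Total weight = 10
Weighted avg = 815/10
= 81.50

81.50


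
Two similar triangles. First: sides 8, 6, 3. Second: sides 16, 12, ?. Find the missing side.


Scale factor = 16/8 = 2
Missing side = 3 × 2
= 6.0

6.0


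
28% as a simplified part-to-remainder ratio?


28% means 28 parts out of 100; remainder = 72
Part : remainder = 28:72
GCD = 4
= 7:18

7:18


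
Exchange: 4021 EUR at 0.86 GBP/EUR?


Amount × rate = 4021 × 0.86
= 3458.06 GBP

3458.06 GBP


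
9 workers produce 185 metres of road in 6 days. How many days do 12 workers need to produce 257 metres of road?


Days ∝ work / workers, so d₂ = d₁ × (m₁/m₂) × (w₂/w₁)
Workers factor (inverse): 9/12 = 0.7500
Work factor (direct): 257/185 ≈ 1.3892
d₂ = 6 × 9/12 × 257/185 = (6 × 9 × 257) / (12 × 185) = 13878/2220
≈ 6.25 days

6.25 days


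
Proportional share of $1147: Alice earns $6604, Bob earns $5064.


Total income = 6604 + 5064 = $11668
Alice: $1147 × 6604/11668 = $649.19
Bob: $1147 × 5064/11668 = $497.81
= Alice: $649.19, Bob: $497.81

Alice: $649.19, Bob: $497.81


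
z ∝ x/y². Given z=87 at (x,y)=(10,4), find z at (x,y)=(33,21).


z = k·x/y²
Solve for k using the known point: k = z·y²/x = 87×16/10 = 1392/10 = 139.2000
Now evaluate at x=33, y=21:
z = k × 33 / 441 = (1392 × 33) / (10 × 441) = 45936/4410
≈ 10.4163

10.4163


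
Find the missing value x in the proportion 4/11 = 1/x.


Cross multiply: 4 × x = 11 × 1
4x = 11
x = 11 / 4
= 2.75

2.75


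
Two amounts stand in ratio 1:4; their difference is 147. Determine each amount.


Let A = 1k, B = 4k.
4k - 1k = 147
3k = 147 → k = 147/3 = 49
A = 1×49 = 49, B = 4×49 = 196
= A = 49, B = 196

A = 49, B = 196


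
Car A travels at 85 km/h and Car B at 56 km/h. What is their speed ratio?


Ratio = 85:56
GCD = 1
Simplified = 85:56
Time ratio (same distance) = 56:85
Speed ratio = 85:56

85:56


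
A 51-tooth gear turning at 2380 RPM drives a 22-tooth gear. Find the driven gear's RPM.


Gear ratio = 51:22 = 51:22
RPM_B = RPM_A × (teeth_A / teeth_B)
= 2380 × (51/22)
= 5517.3 RPM

5517.3 RPM


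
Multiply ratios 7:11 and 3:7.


Compound ratio = (7×3) : (11×7)
= 21:77
GCD = 7
= 3:11

3:11


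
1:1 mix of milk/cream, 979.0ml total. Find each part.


Total parts = 1 + 1 = 2
milk: 979.0 × 1/2 = 489.5ml
cream: 979.0 × 1/2 = 489.5ml
= 489.5ml and 489.5ml

489.5ml and 489.5ml


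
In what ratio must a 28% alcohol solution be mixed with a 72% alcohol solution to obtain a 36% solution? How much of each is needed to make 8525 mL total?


Let x parts of 28% mix with y parts of 72%.
28x + 72y = 36(x + y)
28x + 72y = 36x + 36y
x(28 - 36) = y(36 - 72)
x/y = (72 - 36)/(36 - 28) = 36/8
Simplify: 9:2
Total parts = 11; one part = 8525/11 = 775.00 mL
28% solution: 9×775.00 = 6975.00 mL
72% solution: 2×775.00 = 1550.00 mL
= ratio 9:2; 6975.00 mL and 1550.00 mL

ratio 9:2; 6975.00 mL and 1550.00 mL


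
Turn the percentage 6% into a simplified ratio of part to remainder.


6% means 6 parts out of 100; remainder = 94
Part : remainder = 6:94
GCD = 2
= 3:47

3:47


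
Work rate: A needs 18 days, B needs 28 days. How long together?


Rate of A = 1/18 per day
Rate of B = 1/28 per day
Combined rate = 1/18 + 1/28 = 46/504 ≈ 0.0913 per day
Days = 1 / combined rate = 504/46
≈ 10.96 days

10.96 days


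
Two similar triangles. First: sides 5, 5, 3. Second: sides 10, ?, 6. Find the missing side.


Scale factor = 10/5 = 2
Missing side = 5 × 2
= 10.0

10.0


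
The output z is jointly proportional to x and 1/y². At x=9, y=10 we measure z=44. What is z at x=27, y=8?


z = k·x/y²
Solve for k using the known point: k = z·y²/x = 44×100/9 = 4400/9 ≈ 488.8889
Now evaluate at x=27, y=8:
z = k × 27 / 64 = (4400 × 27) / (9 × 64) = 118800/576
= 206.2500

206.2500


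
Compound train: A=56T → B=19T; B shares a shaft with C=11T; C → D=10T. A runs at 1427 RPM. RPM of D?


Stage 1: RPM_B = RPM_A × t_A/t_B = 1427 × 56/19 = 79912/19 ≈ 4205.89
B and C share a shaft → RPM_C = RPM_B
Stage 2: RPM_D = RPM_C × t_C/t_D = RPM_A × (t_A×t_C)/(t_B×t_D)
Overall ratio = (56×11)/(19×10) = 616/190
RPM_D = 1427 × 616/190 = 879032/190
≈ 4626.48 RPM

4626.48 RPM


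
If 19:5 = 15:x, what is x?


Cross multiply: 19 × x = 5 × 15
19x = 75
x = 75 / 19
= 3.95

3.95


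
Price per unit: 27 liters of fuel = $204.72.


Unit rate = total / quantity
= 204.72 / 27
= $7.58 per unit

$7.58 per unit


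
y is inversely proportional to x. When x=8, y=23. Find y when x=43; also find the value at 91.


Inverse proportion: x × y = constant
k = 8 × 23 = 184
At x=43: k/43 = 4.28
At x=91: k/91 = 2.02
= 4.28 and 2.02

4.28 and 2.02


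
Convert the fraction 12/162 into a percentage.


Percentage = (part / whole) × 100
= (12 / 162) × 100
≈ 7.41%

7.41%


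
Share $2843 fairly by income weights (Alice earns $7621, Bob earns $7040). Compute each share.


Total income = 7621 + 7040 = $14661
Alice: $2843 × 7621/14661 = $1477.83
Bob: $2843 × 7040/14661 = $1365.17
= Alice: $1477.83, Bob: $1365.17

Alice: $1477.83, Bob: $1365.17


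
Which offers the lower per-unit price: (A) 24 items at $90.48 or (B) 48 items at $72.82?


Deal A: $90.48/24 = $3.7700/unit
Deal B: $72.82/48 = $1.5171/unit
B is cheaper per unit
= Deal B

Deal B


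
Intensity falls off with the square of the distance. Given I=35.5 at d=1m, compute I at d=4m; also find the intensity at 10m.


I₁d₁² = I₂d₂²
I at 4m = 35.5 × (1/4)² = 35.5 × 1/16 = 35.5/16 ≈ 2.2188
I at 10m = 35.5 × (1/10)² = 35.5 × 1/100 = 35.5/100 = 0.3550
= 2.2188 and 0.3550

2.2188 and 0.3550


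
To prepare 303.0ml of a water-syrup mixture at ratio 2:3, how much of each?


Total parts = 2 + 3 = 5
water: 303.0 × 2/5 = 121.2ml
syrup: 303.0 × 3/5 = 181.8ml
= 121.2ml and 181.8ml

121.2ml and 181.8ml


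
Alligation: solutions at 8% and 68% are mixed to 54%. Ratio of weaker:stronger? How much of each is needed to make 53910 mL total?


Let x parts of 8% mix with y parts of 68%.
8x + 68y = 54(x + y)
8x + 68y = 54x + 54y
x(8 - 54) = y(54 - 68)
x/y = (68 - 54)/(54 - 8) = 14/46
Simplify: 7:23
Total parts = 30; one part = 53910/30 = 1797.00 mL
8% solution: 7×1797.00 = 12579.00 mL
68% solution: 23×1797.00 = 41331.00 mL
= ratio 7:23; 12579.00 mL and 41331.00 mL

ratio 7:23; 12579.00 mL and 41331.00 mL


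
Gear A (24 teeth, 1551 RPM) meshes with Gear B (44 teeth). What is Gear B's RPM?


Gear ratio = 24:44 = 6:11
RPM_B = RPM_A × (teeth_A / teeth_B)
= 1551 × (24/44)
= 846.0 RPM

846.0 RPM


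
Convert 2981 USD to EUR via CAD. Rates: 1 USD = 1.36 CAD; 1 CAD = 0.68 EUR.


Step 1: 2981 USD × 1.36 = 4054.16 CAD
Step 2: 4054.16 CAD × 0.68 = 2756.83 EUR
Implied rate USD→EUR = 1.36 × 0.68 = 0.9248
= 2756.83 EUR

2756.83 EUR


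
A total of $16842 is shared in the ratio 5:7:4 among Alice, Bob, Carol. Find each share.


Total parts = 5 + 7 + 4 = 16
Alice: 16842 × 5/16 = 5263.13
Bob: 16842 × 7/16 = 7368.38
Carol: 16842 × 4/16 = 4210.50
= Alice: $5263.13, Bob: $7368.38, Carol: $4210.50

Alice: $5263.13, Bob: $7368.38, Carol: $4210.50


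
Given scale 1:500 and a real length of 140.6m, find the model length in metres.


Model size = real / scale
= 140.6 / 500
= 0.2812 m

0.2812 m


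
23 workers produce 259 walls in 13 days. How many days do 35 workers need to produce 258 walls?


Days ∝ work / workers, so d₂ = d₁ × (m₁/m₂) × (w₂/w₁)
Workers factor (inverse): 23/35 ≈ 0.6571
Work factor (direct): 258/259 ≈ 0.9961
d₂ = 13 × 23/35 × 258/259 = (13 × 23 × 258) / (35 × 259) = 77142/9065
≈ 8.51 days

8.51 days


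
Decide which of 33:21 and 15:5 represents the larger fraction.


33/21 = 1.5714
15/5 = 3.0000
1.5714 < 3.0000, so 33:21 is less
= 15:5

15:5


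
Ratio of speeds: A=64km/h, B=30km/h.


Ratio = 64:30
GCD = 2
Simplified = 32:15
Time ratio (same distance) = 15:32
Speed ratio = 32:15

32:15


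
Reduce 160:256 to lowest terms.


GCD(160, 256) = 32
160/32 : 256/32
= 5:8

5:8


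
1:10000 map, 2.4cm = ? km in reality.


Real distance = map distance × scale
= 2.4cm × 10000
= 24000 cm = 240.0 m
= 0.240 km

0.240 km


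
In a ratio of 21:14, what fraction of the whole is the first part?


Total parts = 21 + 14 = 35
First part: 21/35 = 3/5
= 3/5

3/5


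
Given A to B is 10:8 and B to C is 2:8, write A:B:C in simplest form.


Match B: multiply A:B by 2 → 20:16
Multiply B:C by 8 → 16:64
Combined: 20:16:64
GCD = 4
= 5:4:16

5:4:16


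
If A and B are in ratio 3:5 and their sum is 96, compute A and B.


Let A = 3k, B = 5k.
3k + 5k = 96
8k = 96 → k = 96/8 = 12
A = 3×12 = 36, B = 5×12 = 60
= A = 36, B = 60

A = 36, B = 60


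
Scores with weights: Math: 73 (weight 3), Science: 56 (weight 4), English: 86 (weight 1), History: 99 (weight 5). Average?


Numerator = 73×3 + 56×4 + 86×1 + 99×5
= 219 + 224 + 86 + 495
= 1024
Total weight = 13
Weighted avg = 1024/13
= 78.77

78.77


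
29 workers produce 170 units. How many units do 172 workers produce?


Direct proportion: y/x = constant
k = 170/29 ≈ 5.8621
y₂ = k × 172 = 170 × 172 / 29 = 29240/29
≈ 1008.28

1008.28


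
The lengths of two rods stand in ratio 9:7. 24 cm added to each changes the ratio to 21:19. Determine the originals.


Let A = 9k, B = 7k.
(9k + 24) / (7k + 24) = 21/19
Cross-multiply: 19(9k + 24) = 21(7k + 24)
171k + 456 = 147k + 504
171k - 147k = 504 - 456
24k = 48
k = 48/24 = 2
A = 9×2 = 18, B = 7×2 = 14
= A = 18, B = 14

A = 18, B = 14


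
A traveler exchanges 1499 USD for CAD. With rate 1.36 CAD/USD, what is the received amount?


Amount × rate = 1499 × 1.36
= 2038.64 CAD

2038.64 CAD


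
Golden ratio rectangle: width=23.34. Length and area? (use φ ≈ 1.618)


φ = (1 + √5) / 2 ≈ 1.618
Length = width × φ = 23.34 × 1.618 = 37.76412
≈ 37.76
Area = width × length = 23.34 × 37.76412 = 881.4145608 ≈ 881.41
= Length: 37.76, Area: 881.41

Length: 37.76, Area: 881.41


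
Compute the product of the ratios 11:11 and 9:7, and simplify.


Compound ratio = (11×9) : (11×7)
= 99:77
GCD = 11
= 9:7

9:7


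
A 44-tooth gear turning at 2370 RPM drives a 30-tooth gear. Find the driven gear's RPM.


Gear ratio = 44:30 = 22:15
RPM_B = RPM_A × (teeth_A / teeth_B)
= 2370 × (44/30)
= 3476.0 RPM

3476.0 RPM


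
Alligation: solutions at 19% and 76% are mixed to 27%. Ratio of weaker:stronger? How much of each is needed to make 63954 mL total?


Let x parts of 19% mix with y parts of 76%.
19x + 76y = 27(x + y)
19x + 76y = 27x + 27y
x(19 - 27) = y(27 - 76)
x/y = (76 - 27)/(27 - 19) = 49/8
Simplify: 49:8
Total parts = 57; one part = 63954/57 = 1122.00 mL
19% solution: 49×1122.00 = 54978.00 mL
76% solution: 8×1122.00 = 8976.00 mL
= ratio 49:8; 54978.00 mL and 8976.00 mL

ratio 49:8; 54978.00 mL and 8976.00 mL


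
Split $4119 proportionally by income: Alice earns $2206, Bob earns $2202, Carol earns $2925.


Total income = 2206 + 2202 + 2925 = $7333
Alice: $4119 × 2206/7333 = $1239.13
Bob: $4119 × 2202/7333 = $1236.88
Carol: $4119 × 2925/7333 = $1642.99
= Alice: $1239.13, Bob: $1236.88, Carol: $1642.99

Alice: $1239.13, Bob: $1236.88, Carol: $1642.99


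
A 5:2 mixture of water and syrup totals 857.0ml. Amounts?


Total parts = 5 + 2 = 7
water: 857.0 × 5/7 = 612.1ml
syrup: 857.0 × 2/7 = 244.9ml
= 612.1ml and 244.9ml

612.1ml and 244.9ml


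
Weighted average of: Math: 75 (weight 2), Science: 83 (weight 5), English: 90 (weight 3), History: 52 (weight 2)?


Numerator = 75×2 + 83×5 + 90×3 + 52×2
= 150 + 415 + 270 + 104
= 939
Total weight = 12
Weighted avg = 939/12
= 78.25

78.25


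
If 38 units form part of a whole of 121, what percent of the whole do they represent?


Percentage = (part / whole) × 100
= (38 / 121) × 100
≈ 31.40%

31.40%


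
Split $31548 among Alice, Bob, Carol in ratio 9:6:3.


Total parts = 9 + 6 + 3 = 18
Alice: 31548 × 9/18 = 15774.00
Bob: 31548 × 6/18 = 10516.00
Carol: 31548 × 3/18 = 5258.00
= Alice: $15774.00, Bob: $10516.00, Carol: $5258.00

Alice: $15774.00, Bob: $10516.00, Carol: $5258.00


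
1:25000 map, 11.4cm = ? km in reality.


Real distance = map distance × scale
= 11.4cm × 25000
= 285000 cm = 2850.0 m
= 2.850 km

2.850 km


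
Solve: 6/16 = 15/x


Cross multiply: 6 × x = 16 × 15
6x = 240
x = 240 / 6
= 40.00

40.00


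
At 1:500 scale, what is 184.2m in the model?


Model size = real / scale
= 184.2 / 500
= 0.3684 m

0.3684 m


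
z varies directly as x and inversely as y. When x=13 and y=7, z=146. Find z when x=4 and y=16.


z = k·x/y
Solve for k using the known point: k = z·y/x = 146×7/13 = 1022/13 ≈ 78.6154
Now evaluate at x=4, y=16:
z = k × 4 / 16 = (1022 × 4) / (13 × 16) = 4088/208
≈ 19.6538

19.6538


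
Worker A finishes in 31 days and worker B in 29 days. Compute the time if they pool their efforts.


Rate of A = 1/31 per day
Rate of B = 1/29 per day
Combined rate = 1/31 + 1/29 = 60/899 ≈ 0.0667 per day
Days = 1 / combined rate = 899/60
≈ 14.98 days

14.98 days


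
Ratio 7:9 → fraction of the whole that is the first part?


Total parts = 7 + 9 = 16
First part: 7/16 = 7/16
= 7/16

7/16


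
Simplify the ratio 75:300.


GCD(75, 300) = 75
75/75 : 300/75
= 1:4

1:4


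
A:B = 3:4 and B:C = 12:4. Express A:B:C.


Match B: multiply A:B by 12 → 36:48
Multiply B:C by 4 → 48:16
Combined: 36:48:16
GCD = 4
= 9:12:4

9:12:4


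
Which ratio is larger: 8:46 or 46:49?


8/46 = 0.1739
46/49 = 0.9388
0.1739 < 0.9388, so 8:46 is less
= 46:49

46:49


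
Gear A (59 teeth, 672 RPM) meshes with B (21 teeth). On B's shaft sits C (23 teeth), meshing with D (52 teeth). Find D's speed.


Stage 1: RPM_B = RPM_A × t_A/t_B = 672 × 59/21 = 39648/21 = 1888.00
B and C share a shaft → RPM_C = RPM_B
Stage 2: RPM_D = RPM_C × t_C/t_D = RPM_A × (t_A×t_C)/(t_B×t_D)
Overall ratio = (59×23)/(21×52) = 1357/1092
RPM_D = 672 × 1357/1092 = 911904/1092
≈ 835.08 RPM

835.08 RPM


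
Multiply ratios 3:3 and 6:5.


Compound ratio = (3×6) : (3×5)
= 18:15
GCD = 3
= 6:5

6:5


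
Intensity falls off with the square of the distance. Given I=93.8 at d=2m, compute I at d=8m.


I₁d₁² = I₂d₂²
I₂ = I₁ × (d₁/d₂)²
= 93.8 × (2/8)²
= 93.8 × 4/64
= 375.2/64
= 5.8625

5.8625


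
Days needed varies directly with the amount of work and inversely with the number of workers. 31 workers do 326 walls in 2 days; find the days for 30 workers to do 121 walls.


Days ∝ work / workers, so d₂ = d₁ × (m₁/m₂) × (w₂/w₁)
Workers factor (inverse): 31/30 ≈ 1.0333
Work factor (direct): 121/326 ≈ 0.3712
d₂ = 2 × 31/30 × 121/326 = (2 × 31 × 121) / (30 × 326) = 7502/9780
≈ 0.77 days

0.77 days


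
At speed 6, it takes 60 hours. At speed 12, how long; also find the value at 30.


Inverse proportion: x × y = constant
k = 6 × 60 = 360
At x=12: k/12 = 30.00
At x=30: k/30 = 12.00
= 30.00 and 12.00

30.00 and 12.00


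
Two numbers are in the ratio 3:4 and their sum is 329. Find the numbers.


Let A = 3k, B = 4k.
3k + 4k = 329
7k = 329 → k = 329/7 = 47
A = 3×47 = 141, B = 4×47 = 188
= A = 141, B = 188

A = 141, B = 188


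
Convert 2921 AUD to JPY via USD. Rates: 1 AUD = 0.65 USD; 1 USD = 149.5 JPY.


Step 1: 2921 AUD × 0.65 = 1898.65 USD
Step 2: 1898.65 USD × 149.5 = 283848.18 JPY
Implied rate AUD→JPY = 0.65 × 149.5 = 97.1750
= 283848.18 JPY

283848.18 JPY


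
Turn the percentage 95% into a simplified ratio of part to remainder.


95% means 95 parts out of 100; remainder = 5
Part : remainder = 95:5
GCD = 5
= 19:1

19:1


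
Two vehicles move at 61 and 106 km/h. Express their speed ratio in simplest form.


Ratio = 61:106
GCD = 1
Simplified = 61:106
Time ratio (same distance) = 106:61
Speed ratio = 61:106

61:106


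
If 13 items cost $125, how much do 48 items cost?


Direct proportion: y/x = constant
k = 125/13 ≈ 9.6154
y₂ = k × 48 = 125 × 48 / 13 = 6000/13
≈ 461.54

461.54


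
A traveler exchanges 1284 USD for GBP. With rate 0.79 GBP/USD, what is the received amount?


Amount × rate = 1284 × 0.79
= 1014.36 GBP

1014.36 GBP


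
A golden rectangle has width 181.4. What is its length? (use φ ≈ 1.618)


φ = (1 + √5) / 2 ≈ 1.618
Length = width × φ = 181.4 × 1.618 = 293.5052
≈ 293.51

293.51


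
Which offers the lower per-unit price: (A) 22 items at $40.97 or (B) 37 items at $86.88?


Deal A: $40.97/22 = $1.8623/unit
Deal B: $86.88/37 = $2.3481/unit
A is cheaper per unit
= Deal A

Deal A


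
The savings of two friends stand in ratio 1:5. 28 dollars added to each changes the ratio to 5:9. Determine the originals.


Let A = 1k, B = 5k.
(1k + 28) / (5k + 28) = 5/9
Cross-multiply: 9(1k + 28) = 5(5k + 28)
9k + 252 = 25k + 140
9k - 25k = 140 - 252
-16k = -112
k = -112/-16 = 7
A = 1×7 = 7, B = 5×7 = 35
= A = 7, B = 35

A = 7, B = 35


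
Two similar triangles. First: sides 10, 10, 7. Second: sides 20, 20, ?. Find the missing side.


Scale factor = 20/10 = 2
Missing side = 7 × 2
= 14.0

14.0


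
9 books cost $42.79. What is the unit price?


Unit rate = total / quantity
= 42.79 / 9
= $4.75 per unit

$4.75 per unit


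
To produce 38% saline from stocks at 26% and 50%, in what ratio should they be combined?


Let x parts of 26% mix with y parts of 50%.
26x + 50y = 38(x + y)
26x + 50y = 38x + 38y
x(26 - 38) = y(38 - 50)
x/y = (50 - 38)/(38 - 26) = 12/12
Simplify: 1:1
= 1:1

1:1


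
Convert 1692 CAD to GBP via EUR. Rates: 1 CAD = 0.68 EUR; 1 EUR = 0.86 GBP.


Step 1: 1692 CAD × 0.68 = 1150.56 EUR
Step 2: 1150.56 EUR × 0.86 = 989.48 GBP
Implied rate CAD→GBP = 0.68 × 0.86 = 0.5848
= 989.48 GBP

989.48 GBP


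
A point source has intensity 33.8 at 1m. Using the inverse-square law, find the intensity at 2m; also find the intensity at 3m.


I₁d₁² = I₂d₂²
I at 2m = 33.8 × (1/2)² = 33.8 × 1/4 = 33.8/4 = 8.4500
I at 3m = 33.8 × (1/3)² = 33.8 × 1/9 = 33.8/9 ≈ 3.7556
= 8.4500 and 3.7556

8.4500 and 3.7556


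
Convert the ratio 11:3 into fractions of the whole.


Total parts = 11 + 3 = 14
First part: 11/14 = 11/14
Second part: 3/14 = 3/14
= 11/14 and 3/14

11/14 and 3/14


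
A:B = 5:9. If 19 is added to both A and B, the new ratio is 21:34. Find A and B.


Let A = 5k, B = 9k.
(5k + 19) / (9k + 19) = 21/34
Cross-multiply: 34(5k + 19) = 21(9k + 19)
170k + 646 = 189k + 399
170k - 189k = 399 - 646
-19k = -247
k = -247/-19 = 13
A = 5×13 = 65, B = 9×13 = 117
= A = 65, B = 117

A = 65, B = 117


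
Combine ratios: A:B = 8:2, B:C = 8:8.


Match B: multiply A:B by 8 → 64:16
Multiply B:C by 2 → 16:16
Combined: 64:16:16
GCD = 16
= 4:1:1

4:1:1


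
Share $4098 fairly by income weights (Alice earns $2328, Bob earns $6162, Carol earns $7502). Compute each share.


Total income = 2328 + 6162 + 7502 = $15992
Alice: $4098 × 2328/15992 = $596.56
Bob: $4098 × 6162/15992 = $1579.03
Carol: $4098 × 7502/15992 = $1922.41
= Alice: $596.56, Bob: $1579.03, Carol: $1922.41

Alice: $596.56, Bob: $1579.03, Carol: $1922.41


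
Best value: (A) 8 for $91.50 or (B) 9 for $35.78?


Deal A: $91.50/8 = $11.4375/unit
Deal B: $35.78/9 = $3.9756/unit
B is cheaper per unit
= Deal B

Deal B


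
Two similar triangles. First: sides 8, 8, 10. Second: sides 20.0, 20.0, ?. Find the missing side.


Scale factor = 20.0/8 = 2.5
Missing side = 10 × 2.5
= 25.0

25.0


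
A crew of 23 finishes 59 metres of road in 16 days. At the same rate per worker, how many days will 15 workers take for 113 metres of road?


Days ∝ work / workers, so d₂ = d₁ × (m₁/m₂) × (w₂/w₁)
Workers factor (inverse): 23/15 ≈ 1.5333
Work factor (direct): 113/59 ≈ 1.9153
d₂ = 16 × 23/15 × 113/59 = (16 × 23 × 113) / (15 × 59) = 41584/885
≈ 46.99 days

46.99 days


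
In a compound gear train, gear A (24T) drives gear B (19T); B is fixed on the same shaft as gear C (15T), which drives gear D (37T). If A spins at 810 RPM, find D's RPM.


Stage 1: RPM_B = RPM_A × t_A/t_B = 810 × 24/19 = 19440/19 ≈ 1023.16
B and C share a shaft → RPM_C = RPM_B
Stage 2: RPM_D = RPM_C × t_C/t_D = RPM_A × (t_A×t_C)/(t_B×t_D)
Overall ratio = (24×15)/(19×37) = 360/703
RPM_D = 810 × 360/703 = 291600/703
≈ 414.79 RPM

414.79 RPM
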